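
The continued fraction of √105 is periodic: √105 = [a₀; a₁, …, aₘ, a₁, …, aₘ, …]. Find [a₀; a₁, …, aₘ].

a₀ = ⌊√105⌋ = 10.
With m₀=0, d₀=1 and mₖ₊₁ = dₖaₖ − mₖ, dₖ₊₁ = (n − mₖ₊₁²)/dₖ, aₖ₊₁ = ⌊(a₀+mₖ₊₁)/dₖ₊₁⌋:
  k=1: m=10, d=5, a=4
  k=2: m=10, d=1, a=20
d=1 and a=2a₀=20 at k=2, so the next step gives (m, d) = (10, 5) again — its k=1 value — and the period has length 2.

[10; 4, 20]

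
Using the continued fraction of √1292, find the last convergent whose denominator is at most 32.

√1292 = [35; 1, 16, 1, 70, …] (period length 4).
Convergents:
  p_0/q_0 = 35/1
  p_1/q_1 = 36/1
  p_2/q_2 = 611/17
  p_3/q_3 = 647/18
  p_4/q_4 = 45901/1277
q_3 = 18 ≤ 32 < 1277 = q_4, so the answer is 647/18.

647/18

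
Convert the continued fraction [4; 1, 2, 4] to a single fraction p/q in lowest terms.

Using pₖ = aₖpₖ₋₁ + pₖ₋₂ and qₖ = aₖqₖ₋₁ + qₖ₋₂:
  k=0: a=4, p=4, q=1
  k=1: a=1, p=5, q=1
  k=2: a=2, p=14, q=3
  k=3: a=4, p=61, q=13

61/13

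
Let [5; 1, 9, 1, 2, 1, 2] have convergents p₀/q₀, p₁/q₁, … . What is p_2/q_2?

Using pₖ = aₖpₖ₋₁ + pₖ₋₂, qₖ = aₖqₖ₋₁ + qₖ₋₂ (with p₋₁=1, p₋₂=0, q₋₁=0, q₋₂=1):
  k=0: a=5, p=5, q=1
  k=1: a=1, p=6, q=1
  k=2: a=9, p=59, q=10

59/10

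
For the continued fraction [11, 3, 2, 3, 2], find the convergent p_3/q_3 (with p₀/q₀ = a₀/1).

271/24

Using pₖ = aₖpₖ₋₁ + pₖ₋₂, qₖ = aₖqₖ₋₁ + qₖ₋₂ (with p₋₁=1, p₋₂=0, q₋₁=0, q₋₂=1):
  k=0: a=11, p=11, q=1
  k=1: a=3, p=34, q=3
  k=2: a=2, p=79, q=7
  k=3: a=3, p=271, q=24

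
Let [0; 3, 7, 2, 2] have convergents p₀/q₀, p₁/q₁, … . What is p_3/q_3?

Using pₖ = aₖpₖ₋₁ + pₖ₋₂, qₖ = aₖqₖ₋₁ + qₖ₋₂ (with p₋₁=1, p₋₂=0, q₋₁=0, q₋₂=1):
  k=0: a=0, p=0, q=1
  k=1: a=3, p=1, q=3
  k=2: a=7, p=7, q=22
  k=3: a=2, p=15, q=47

15/47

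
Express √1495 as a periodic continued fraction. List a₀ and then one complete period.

a₀ = ⌊√1495⌋ = 38.
With m₀=0, d₀=1 and mₖ₊₁ = dₖaₖ − mₖ, dₖ₊₁ = (n − mₖ₊₁²)/dₖ, aₖ₊₁ = ⌊(a₀+mₖ₊₁)/dₖ₊₁⌋:
  k=1: m=38, d=51, a=1
  k=2: m=13, d=26, a=1
  k=3: m=13, d=51, a=1
  k=4: m=38, d=1, a=76
d=1 and a=2a₀=76 at k=4, so the next step gives (m, d) = (38, 51) again — its k=1 value — and the period has length 4.

[38; 1, 1, 1, 76]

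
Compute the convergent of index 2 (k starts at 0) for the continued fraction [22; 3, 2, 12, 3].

Using pₖ = aₖpₖ₋₁ + pₖ₋₂, qₖ = aₖqₖ₋₁ + qₖ₋₂ (with p₋₁=1, p₋₂=0, q₋₁=0, q₋₂=1):
  k=0: a=22, p=22, q=1
  k=1: a=3, p=67, q=3
  k=2: a=2, p=156, q=7

156/7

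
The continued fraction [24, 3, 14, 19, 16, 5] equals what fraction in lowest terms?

Fold from the inside: start with 5/1.
  16 + 1/5 = 81/5
  19 + 5/81 = 1544/81
  14 + 81/1544 = 21697/1544
  3 + 1544/21697 = 66635/21697
  24 + 21697/66635 = 1620937/66635

1620937/66635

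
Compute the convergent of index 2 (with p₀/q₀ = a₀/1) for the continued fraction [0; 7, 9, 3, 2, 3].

9/64

Using pₖ = aₖpₖ₋₁ + pₖ₋₂, qₖ = aₖqₖ₋₁ + qₖ₋₂ (with p₋₁=1, p₋₂=0, q₋₁=0, q₋₂=1):
  k=0: a=0, p=0, q=1
  k=1: a=7, p=1, q=7
  k=2: a=9, p=9, q=64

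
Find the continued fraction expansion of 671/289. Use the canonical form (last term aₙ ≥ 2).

[2; 3, 9, 3, 3]

671 = 2×289 + 93
289 = 3×93 + 10
93 = 9×10 + 3
10 = 3×3 + 1
3 = 3×1 + 0  (stop)
So 671/289 = [2; 3, 9, 3, 3].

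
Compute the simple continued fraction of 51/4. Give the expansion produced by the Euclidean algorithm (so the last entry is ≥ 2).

51 = 12*4 + 3
4 = 1*3 + 1
3 = 3*1 + 0  (stop)
So 51/4 = [12; 1, 3].

[12; 1, 3]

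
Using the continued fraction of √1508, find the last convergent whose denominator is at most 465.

√1508 = [38; 1, 4, 1, 76, …] (period length 4).
Convergents:
  p_0/q_0 = 38/1
  p_1/q_1 = 39/1
  p_2/q_2 = 194/5
  p_3/q_3 = 233/6
  p_4/q_4 = 17902/461
  p_5/q_5 = 18135/467
q_4 = 461 ≤ 465 < 467 = q_5, so the answer is 17902/461.

17902/461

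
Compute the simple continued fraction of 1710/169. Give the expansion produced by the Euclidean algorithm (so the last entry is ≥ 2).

[10; 8, 2, 4, 2]

1710 = 10·169 + 20
169 = 8·20 + 9
20 = 2·9 + 2
9 = 4·2 + 1
2 = 2·1 + 0  (stop)
So 1710/169 = [10; 8, 2, 4, 2].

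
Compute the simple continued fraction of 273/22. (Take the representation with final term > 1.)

273 = 12*22 + 9
22 = 2*9 + 4
9 = 2*4 + 1
4 = 4*1 + 0  (stop)
So 273/22 = [12; 2, 2, 4].

[12; 2, 2, 4]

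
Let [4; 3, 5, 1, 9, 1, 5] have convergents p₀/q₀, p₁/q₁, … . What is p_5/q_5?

Using pₖ = aₖpₖ₋₁ + pₖ₋₂, qₖ = aₖqₖ₋₁ + qₖ₋₂ (with p₋₁=1, p₋₂=0, q₋₁=0, q₋₂=1):
  k=0: a=4, p=4, q=1
  k=1: a=3, p=13, q=3
  k=2: a=5, p=69, q=16
  k=3: a=1, p=82, q=19
  k=4: a=9, p=807, q=187
  k=5: a=1, p=889, q=206

889/206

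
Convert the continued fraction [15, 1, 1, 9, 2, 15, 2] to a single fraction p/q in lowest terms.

19841/1278

Using pₖ = aₖpₖ₋₁ + pₖ₋₂ and qₖ = aₖqₖ₋₁ + qₖ₋₂:
  k=0: a=15, p=15, q=1
  k=1: a=1, p=16, q=1
  k=2: a=1, p=31, q=2
  k=3: a=9, p=295, q=19
  k=4: a=2, p=621, q=40
  k=5: a=15, p=9610, q=619
  k=6: a=2, p=19841, q=1278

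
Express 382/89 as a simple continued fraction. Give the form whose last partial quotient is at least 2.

382 = 4·89 + 26
89 = 3·26 + 11
26 = 2·11 + 4
11 = 2·4 + 3
4 = 1·3 + 1
3 = 3·1 + 0  (stop)
So 382/89 = [4; 3, 2, 2, 1, 3].

[4; 3, 2, 2, 1, 3]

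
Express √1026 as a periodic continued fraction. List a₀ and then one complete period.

[32; 32, 64]

a₀ = ⌊√1026⌋ = 32.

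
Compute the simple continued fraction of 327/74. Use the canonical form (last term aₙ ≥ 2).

[4; 2, 2, 1, 1, 2, 2]

327 = 4*74 + 31
74 = 2*31 + 12
31 = 2*12 + 7
12 = 1*7 + 5
7 = 1*5 + 2
5 = 2*2 + 1
2 = 2*1 + 0  (stop)
So 327/74 = [4; 2, 2, 1, 1, 2, 2].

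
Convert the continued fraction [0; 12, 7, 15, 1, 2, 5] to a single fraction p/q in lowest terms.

1773/21527

Using pₖ = aₖpₖ₋₁ + pₖ₋₂ and qₖ = aₖqₖ₋₁ + qₖ₋₂:
  k=0: a=0, p=0, q=1
  k=1: a=12, p=1, q=12
  k=2: a=7, p=7, q=85
  k=3: a=15, p=106, q=1287
  k=4: a=1, p=113, q=1372
  k=5: a=2, p=332, q=4031
  k=6: a=5, p=1773, q=21527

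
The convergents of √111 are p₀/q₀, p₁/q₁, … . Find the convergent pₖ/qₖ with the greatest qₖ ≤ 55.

295/28

√111 = [10; 1, 1, 6, 1, 1, 20, …] (period length 6).
Convergents:
  p_0/q_0 = 10/1
  p_1/q_1 = 11/1
  p_2/q_2 = 21/2
  p_3/q_3 = 137/13
  p_4/q_4 = 158/15
  p_5/q_5 = 295/28
  p_6/q_6 = 6058/575
q_5 = 28 ≤ 55 < 575 = q_6, so the answer is 295/28.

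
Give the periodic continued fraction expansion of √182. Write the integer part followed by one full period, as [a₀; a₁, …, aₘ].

a₀ = ⌊√182⌋ = 13.
With m₀=0, d₀=1 and mₖ₊₁ = dₖaₖ − mₖ, dₖ₊₁ = (n − mₖ₊₁²)/dₖ, aₖ₊₁ = ⌊(a₀+mₖ₊₁)/dₖ₊₁⌋:
  k=1: m=13, d=13, a=2
  k=2: m=13, d=1, a=26
d=1 and a=2a₀=26 at k=2, so the next step gives (m, d) = (13, 13) again — its k=1 value — and the period has length 2.

[13; 2, 26]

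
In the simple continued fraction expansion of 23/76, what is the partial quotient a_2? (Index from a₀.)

3

23 = 0·76 + 23   →  a_0 = 0
76 = 3·23 + 7   →  a_1 = 3
23 = 3·7 + 2   →  a_2 = 3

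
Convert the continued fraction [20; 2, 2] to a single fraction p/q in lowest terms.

Fold from the inside: start with 2/1.
  2 + 1/2 = 5/2
  20 + 2/5 = 102/5

102/5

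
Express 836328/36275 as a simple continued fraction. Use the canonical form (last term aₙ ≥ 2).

[23; 18, 9, 15, 1, 3, 1, 2]

836328 = 23×36275 + 2003
36275 = 18×2003 + 221
2003 = 9×221 + 14
221 = 15×14 + 11
14 = 1×11 + 3
11 = 3×3 + 2
3 = 1×2 + 1
2 = 2×1 + 0  (stop)
So 836328/36275 = [23; 18, 9, 15, 1, 3, 1, 2].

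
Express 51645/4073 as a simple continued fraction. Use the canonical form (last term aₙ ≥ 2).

51645 = 12*4073 + 2769
4073 = 1*2769 + 1304
2769 = 2*1304 + 161
1304 = 8*161 + 16
161 = 10*16 + 1
16 = 16*1 + 0  (stop)
So 51645/4073 = [12; 1, 2, 8, 10, 16].

[12; 1, 2, 8, 10, 16]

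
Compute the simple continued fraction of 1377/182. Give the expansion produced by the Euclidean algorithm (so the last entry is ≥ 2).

[7; 1, 1, 3, 3, 2, 3]

1377 = 7×182 + 103
182 = 1×103 + 79
103 = 1×79 + 24
79 = 3×24 + 7
24 = 3×7 + 3
7 = 2×3 + 1
3 = 3×1 + 0  (stop)
So 1377/182 = [7; 1, 1, 3, 3, 2, 3].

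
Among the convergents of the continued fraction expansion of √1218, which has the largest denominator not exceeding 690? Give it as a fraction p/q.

√1218 = [34; 1, 8, 1, 68, …] (period length 4).
Convergents:
  p_0/q_0 = 34/1
  p_1/q_1 = 35/1
  p_2/q_2 = 314/9
  p_3/q_3 = 349/10
  p_4/q_4 = 24046/689
  p_5/q_5 = 24395/699
q_4 = 689 ≤ 690 < 699 = q_5, so the answer is 24046/689.

24046/689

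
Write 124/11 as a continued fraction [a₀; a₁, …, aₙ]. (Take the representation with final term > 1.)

[11; 3, 1, 2]

124 = 11*11 + 3
11 = 3*3 + 2
3 = 1*2 + 1
2 = 2*1 + 0  (stop)
So 124/11 = [11; 3, 1, 2].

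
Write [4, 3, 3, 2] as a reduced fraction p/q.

99/23

Fold from the inside: start with 2/1.
  3 + 1/2 = 7/2
  3 + 2/7 = 23/7
  4 + 7/23 = 99/23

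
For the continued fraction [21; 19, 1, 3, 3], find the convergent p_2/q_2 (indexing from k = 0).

Using pₖ = aₖpₖ₋₁ + pₖ₋₂, qₖ = aₖqₖ₋₁ + qₖ₋₂ (with p₋₁=1, p₋₂=0, q₋₁=0, q₋₂=1):
  k=0: a=21, p=21, q=1
  k=1: a=19, p=400, q=19
  k=2: a=1, p=421, q=20

421/20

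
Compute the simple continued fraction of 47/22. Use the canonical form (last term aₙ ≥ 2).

[2; 7, 3]

47 = 2*22 + 3
22 = 7*3 + 1
3 = 3*1 + 0  (stop)
So 47/22 = [2; 7, 3].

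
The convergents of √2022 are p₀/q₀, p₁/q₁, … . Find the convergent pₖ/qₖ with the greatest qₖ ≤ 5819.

121365/2699

√2022 = [44; 1, 28, 1, 88, …] (period length 4).
Convergents:
  p_0/q_0 = 44/1
  p_1/q_1 = 45/1
  p_2/q_2 = 1304/29
  p_3/q_3 = 1349/30
  p_4/q_4 = 120016/2669
  p_5/q_5 = 121365/2699
  p_6/q_6 = 3518236/78241
q_5 = 2699 ≤ 5819 < 78241 = q_6, so the answer is 121365/2699.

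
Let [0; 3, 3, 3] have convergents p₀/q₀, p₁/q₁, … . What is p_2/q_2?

Using pₖ = aₖpₖ₋₁ + pₖ₋₂, qₖ = aₖqₖ₋₁ + qₖ₋₂ (with p₋₁=1, p₋₂=0, q₋₁=0, q₋₂=1):
  k=0: a=0, p=0, q=1
  k=1: a=3, p=1, q=3
  k=2: a=3, p=3, q=10

3/10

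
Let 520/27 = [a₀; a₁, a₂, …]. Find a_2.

520 = 19·27 + 7   →  a_0 = 19
27 = 3·7 + 6   →  a_1 = 3
7 = 1·6 + 1   →  a_2 = 1

1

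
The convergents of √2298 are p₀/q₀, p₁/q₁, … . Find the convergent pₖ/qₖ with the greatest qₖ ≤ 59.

√2298 = [47; 1, 14, 1, 94, …] (period length 4).
Convergents:
  p_0/q_0 = 47/1
  p_1/q_1 = 48/1
  p_2/q_2 = 719/15
  p_3/q_3 = 767/16
  p_4/q_4 = 72817/1519
q_3 = 16 ≤ 59 < 1519 = q_4, so the answer is 767/16.

767/16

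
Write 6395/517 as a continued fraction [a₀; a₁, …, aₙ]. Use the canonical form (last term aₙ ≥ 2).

[12; 2, 1, 2, 2, 2, 3, 3]

6395 = 12*517 + 191
517 = 2*191 + 135
191 = 1*135 + 56
135 = 2*56 + 23
56 = 2*23 + 10
23 = 2*10 + 3
10 = 3*3 + 1
3 = 3*1 + 0  (stop)
So 6395/517 = [12; 2, 1, 2, 2, 2, 3, 3].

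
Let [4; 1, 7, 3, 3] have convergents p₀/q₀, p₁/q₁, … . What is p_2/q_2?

Using pₖ = aₖpₖ₋₁ + pₖ₋₂, qₖ = aₖqₖ₋₁ + qₖ₋₂ (with p₋₁=1, p₋₂=0, q₋₁=0, q₋₂=1):
  k=0: a=4, p=4, q=1
  k=1: a=1, p=5, q=1
  k=2: a=7, p=39, q=8

39/8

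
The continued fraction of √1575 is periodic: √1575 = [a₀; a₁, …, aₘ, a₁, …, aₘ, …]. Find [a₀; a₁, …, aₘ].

[39; 1, 2, 5, 2, 1, 78]

a₀ = ⌊√1575⌋ = 39.
With m₀=0, d₀=1 and mₖ₊₁ = dₖaₖ − mₖ, dₖ₊₁ = (n − mₖ₊₁²)/dₖ, aₖ₊₁ = ⌊(a₀+mₖ₊₁)/dₖ₊₁⌋:
  k=1: m=39, d=54, a=1
  k=2: m=15, d=25, a=2
  k=3: m=35, d=14, a=5
  k=4: m=35, d=25, a=2
  k=5: m=15, d=54, a=1
  k=6: m=39, d=1, a=78
d=1 and a=2a₀=78 at k=6, so the next step gives (m, d) = (39, 54) again — its k=1 value — and the period has length 6.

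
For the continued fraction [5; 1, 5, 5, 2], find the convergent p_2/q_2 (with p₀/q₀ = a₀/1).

35/6

Using pₖ = aₖpₖ₋₁ + pₖ₋₂, qₖ = aₖqₖ₋₁ + qₖ₋₂ (with p₋₁=1, p₋₂=0, q₋₁=0, q₋₂=1):
  k=0: a=5, p=5, q=1
  k=1: a=1, p=6, q=1
  k=2: a=5, p=35, q=6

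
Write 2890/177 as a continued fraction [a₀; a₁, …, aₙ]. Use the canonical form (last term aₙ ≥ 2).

2890 = 16×177 + 58
177 = 3×58 + 3
58 = 19×3 + 1
3 = 3×1 + 0  (stop)
So 2890/177 = [16; 3, 19, 3].

[16; 3, 19, 3]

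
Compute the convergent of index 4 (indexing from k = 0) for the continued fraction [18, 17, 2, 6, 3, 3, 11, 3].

12929/716

Using pₖ = aₖpₖ₋₁ + pₖ₋₂, qₖ = aₖqₖ₋₁ + qₖ₋₂ (with p₋₁=1, p₋₂=0, q₋₁=0, q₋₂=1):
  k=0: a=18, p=18, q=1
  k=1: a=17, p=307, q=17
  k=2: a=2, p=632, q=35
  k=3: a=6, p=4099, q=227
  k=4: a=3, p=12929, q=716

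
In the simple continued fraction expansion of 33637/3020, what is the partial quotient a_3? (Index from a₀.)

33637 = 11·3020 + 417   →  a_0 = 11
3020 = 7·417 + 101   →  a_1 = 7
417 = 4·101 + 13   →  a_2 = 4
101 = 7·13 + 10   →  a_3 = 7

7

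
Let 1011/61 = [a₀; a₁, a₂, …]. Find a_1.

1011 = 16·61 + 35   →  a_0 = 16
61 = 1·35 + 26   →  a_1 = 1

1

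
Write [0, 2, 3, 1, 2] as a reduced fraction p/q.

Using pₖ = aₖpₖ₋₁ + pₖ₋₂ and qₖ = aₖqₖ₋₁ + qₖ₋₂:
  k=0: a=0, p=0, q=1
  k=1: a=2, p=1, q=2
  k=2: a=3, p=3, q=7
  k=3: a=1, p=4, q=9
  k=4: a=2, p=11, q=25

11/25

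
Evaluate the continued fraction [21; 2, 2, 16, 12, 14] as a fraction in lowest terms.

298093/13928

Using pₖ = aₖpₖ₋₁ + pₖ₋₂ and qₖ = aₖqₖ₋₁ + qₖ₋₂:
  k=0: a=21, p=21, q=1
  k=1: a=2, p=43, q=2
  k=2: a=2, p=107, q=5
  k=3: a=16, p=1755, q=82
  k=4: a=12, p=21167, q=989
  k=5: a=14, p=298093, q=13928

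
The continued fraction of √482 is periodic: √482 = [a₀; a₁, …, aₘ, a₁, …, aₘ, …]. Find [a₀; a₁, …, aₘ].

[21; 1, 20, 1, 42]

a₀ = ⌊√482⌋ = 21.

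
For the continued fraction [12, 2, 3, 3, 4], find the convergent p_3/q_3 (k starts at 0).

Using pₖ = aₖpₖ₋₁ + pₖ₋₂, qₖ = aₖqₖ₋₁ + qₖ₋₂ (with p₋₁=1, p₋₂=0, q₋₁=0, q₋₂=1):
  k=0: a=12, p=12, q=1
  k=1: a=2, p=25, q=2
  k=2: a=3, p=87, q=7
  k=3: a=3, p=286, q=23

286/23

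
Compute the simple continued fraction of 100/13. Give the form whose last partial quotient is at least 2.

100 = 7×13 + 9
13 = 1×9 + 4
9 = 2×4 + 1
4 = 4×1 + 0  (stop)
So 100/13 = [7; 1, 2, 4].

[7; 1, 2, 4]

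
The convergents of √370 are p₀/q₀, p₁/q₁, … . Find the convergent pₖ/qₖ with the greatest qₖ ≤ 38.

√370 = [19; 4, 4, 38, …] (period length 3).
Convergents:
  p_0/q_0 = 19/1
  p_1/q_1 = 77/4
  p_2/q_2 = 327/17
  p_3/q_3 = 12503/650
q_2 = 17 ≤ 38 < 650 = q_3, so the answer is 327/17.

327/17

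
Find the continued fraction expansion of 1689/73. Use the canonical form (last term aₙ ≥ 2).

[23; 7, 3, 3]

1689 = 23×73 + 10
73 = 7×10 + 3
10 = 3×3 + 1
3 = 3×1 + 0  (stop)
So 1689/73 = [23; 7, 3, 3].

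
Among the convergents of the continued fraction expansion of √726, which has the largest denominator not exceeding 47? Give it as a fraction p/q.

√726 = [26; 1, 16, 1, 52, …] (period length 4).
Convergents:
  p_0/q_0 = 26/1
  p_1/q_1 = 27/1
  p_2/q_2 = 458/17
  p_3/q_3 = 485/18
  p_4/q_4 = 25678/953
q_3 = 18 ≤ 47 < 953 = q_4, so the answer is 485/18.

485/18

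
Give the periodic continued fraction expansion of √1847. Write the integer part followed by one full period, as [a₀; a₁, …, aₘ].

a₀ = ⌊√1847⌋ = 42.
With m₀=0, d₀=1 and mₖ₊₁ = dₖaₖ − mₖ, dₖ₊₁ = (n − mₖ₊₁²)/dₖ, aₖ₊₁ = ⌊(a₀+mₖ₊₁)/dₖ₊₁⌋:
  k=1: m=42, d=83, a=1
  k=2: m=41, d=2, a=41
  k=3: m=41, d=83, a=1
  k=4: m=42, d=1, a=84
d=1 and a=2a₀=84 at k=4, so the next step gives (m, d) = (42, 83) again — its k=1 value — and the period has length 4.

[42; 1, 41, 1, 84]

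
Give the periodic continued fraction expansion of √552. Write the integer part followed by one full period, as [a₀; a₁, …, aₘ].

[23; 2, 46]

a₀ = ⌊√552⌋ = 23.
With m₀=0, d₀=1 and mₖ₊₁ = dₖaₖ − mₖ, dₖ₊₁ = (n − mₖ₊₁²)/dₖ, aₖ₊₁ = ⌊(a₀+mₖ₊₁)/dₖ₊₁⌋:
  k=1: m=23, d=23, a=2
  k=2: m=23, d=1, a=46
d=1 and a=2a₀=46 at k=2, so the next step gives (m, d) = (23, 23) again — its k=1 value — and the period has length 2.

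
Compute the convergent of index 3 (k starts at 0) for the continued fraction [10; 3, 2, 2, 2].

Using pₖ = aₖpₖ₋₁ + pₖ₋₂, qₖ = aₖqₖ₋₁ + qₖ₋₂ (with p₋₁=1, p₋₂=0, q₋₁=0, q₋₂=1):
  k=0: a=10, p=10, q=1
  k=1: a=3, p=31, q=3
  k=2: a=2, p=72, q=7
  k=3: a=2, p=175, q=17

175/17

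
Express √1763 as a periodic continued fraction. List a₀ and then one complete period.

[41; 1, 82]

a₀ = ⌊√1763⌋ = 41.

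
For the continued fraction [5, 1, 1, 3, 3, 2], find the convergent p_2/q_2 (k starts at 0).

11/2

Using pₖ = aₖpₖ₋₁ + pₖ₋₂, qₖ = aₖqₖ₋₁ + qₖ₋₂ (with p₋₁=1, p₋₂=0, q₋₁=0, q₋₂=1):
  k=0: a=5, p=5, q=1
  k=1: a=1, p=6, q=1
  k=2: a=1, p=11, q=2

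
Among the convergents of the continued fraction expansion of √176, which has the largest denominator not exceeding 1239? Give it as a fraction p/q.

15880/1197

√176 = [13; 3, 1, 3, 26, …] (period length 4).
Convergents:
  p_0/q_0 = 13/1
  p_1/q_1 = 40/3
  p_2/q_2 = 53/4
  p_3/q_3 = 199/15
  p_4/q_4 = 5227/394
  p_5/q_5 = 15880/1197
  p_6/q_6 = 21107/1591
q_5 = 1197 ≤ 1239 < 1591 = q_6, so the answer is 15880/1197.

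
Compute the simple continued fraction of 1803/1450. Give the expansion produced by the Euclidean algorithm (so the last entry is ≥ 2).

1803 = 1*1450 + 353
1450 = 4*353 + 38
353 = 9*38 + 11
38 = 3*11 + 5
11 = 2*5 + 1
5 = 5*1 + 0  (stop)
So 1803/1450 = [1; 4, 9, 3, 2, 5].

[1; 4, 9, 3, 2, 5]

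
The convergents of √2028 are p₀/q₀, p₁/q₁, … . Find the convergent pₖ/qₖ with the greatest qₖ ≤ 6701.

121635/2701

√2028 = [45; 30, 90, …] (period length 2).
Convergents:
  p_0/q_0 = 45/1
  p_1/q_1 = 1351/30
  p_2/q_2 = 121635/2701
  p_3/q_3 = 3650401/81060
q_2 = 2701 ≤ 6701 < 81060 = q_3, so the answer is 121635/2701.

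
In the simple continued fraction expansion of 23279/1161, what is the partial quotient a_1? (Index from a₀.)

23279 = 20·1161 + 59   →  a_0 = 20
1161 = 19·59 + 40   →  a_1 = 19

19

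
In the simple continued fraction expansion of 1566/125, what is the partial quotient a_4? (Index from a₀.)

1566 = 12·125 + 66   →  a_0 = 12
125 = 1·66 + 59   →  a_1 = 1
66 = 1·59 + 7   →  a_2 = 1
59 = 8·7 + 3   →  a_3 = 8
7 = 2·3 + 1   →  a_4 = 2

2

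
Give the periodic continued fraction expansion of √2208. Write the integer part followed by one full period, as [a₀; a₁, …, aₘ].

a₀ = ⌊√2208⌋ = 46.

[46; 1, 92]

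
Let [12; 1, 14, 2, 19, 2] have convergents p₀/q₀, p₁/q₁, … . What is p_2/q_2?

Using pₖ = aₖpₖ₋₁ + pₖ₋₂, qₖ = aₖqₖ₋₁ + qₖ₋₂ (with p₋₁=1, p₋₂=0, q₋₁=0, q₋₂=1):
  k=0: a=12, p=12, q=1
  k=1: a=1, p=13, q=1
  k=2: a=14, p=194, q=15

194/15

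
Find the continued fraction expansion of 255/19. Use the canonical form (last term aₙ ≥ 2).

255 = 13·19 + 8
19 = 2·8 + 3
8 = 2·3 + 2
3 = 1·2 + 1
2 = 2·1 + 0  (stop)
So 255/19 = [13; 2, 2, 1, 2].

[13; 2, 2, 1, 2]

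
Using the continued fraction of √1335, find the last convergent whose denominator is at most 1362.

√1335 = [36; 1, 1, 6, 7, 6, 1, 1, 72, …] (period length 8).
Convergents:
  p_0/q_0 = 36/1
  p_1/q_1 = 37/1
  p_2/q_2 = 73/2
  p_3/q_3 = 475/13
  p_4/q_4 = 3398/93
  p_5/q_5 = 20863/571
  p_6/q_6 = 24261/664
  p_7/q_7 = 45124/1235
  p_8/q_8 = 3273189/89584
q_7 = 1235 ≤ 1362 < 89584 = q_8, so the answer is 45124/1235.

45124/1235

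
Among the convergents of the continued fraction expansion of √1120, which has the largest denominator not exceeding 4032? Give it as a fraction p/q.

126001/3765

√1120 = [33; 2, 6, 1, 15, 1, 6, 2, 66, …] (period length 8).
Convergents:
  p_0/q_0 = 33/1
  p_1/q_1 = 67/2
  p_2/q_2 = 435/13
  p_3/q_3 = 502/15
  p_4/q_4 = 7965/238
  p_5/q_5 = 8467/253
  p_6/q_6 = 58767/1756
  p_7/q_7 = 126001/3765
  p_8/q_8 = 8374833/250246
q_7 = 3765 ≤ 4032 < 250246 = q_8, so the answer is 126001/3765.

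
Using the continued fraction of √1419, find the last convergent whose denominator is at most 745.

√1419 = [37; 1, 2, 37, 2, 1, 74, …] (period length 6).
Convergents:
  p_0/q_0 = 37/1
  p_1/q_1 = 38/1
  p_2/q_2 = 113/3
  p_3/q_3 = 4219/112
  p_4/q_4 = 8551/227
  p_5/q_5 = 12770/339
  p_6/q_6 = 953531/25313
q_5 = 339 ≤ 745 < 25313 = q_6, so the answer is 12770/339.

12770/339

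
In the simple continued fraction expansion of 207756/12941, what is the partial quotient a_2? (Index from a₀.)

207756 = 16·12941 + 700   →  a_0 = 16
12941 = 18·700 + 341   →  a_1 = 18
700 = 2·341 + 18   →  a_2 = 2

2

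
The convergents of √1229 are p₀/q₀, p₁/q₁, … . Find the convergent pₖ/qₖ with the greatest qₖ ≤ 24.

√1229 = [35; 17, 1, 1, 17, 70, …] (period length 5).
Convergents:
  p_0/q_0 = 35/1
  p_1/q_1 = 596/17
  p_2/q_2 = 631/18
  p_3/q_3 = 1227/35
q_2 = 18 ≤ 24 < 35 = q_3, so the answer is 631/18.

631/18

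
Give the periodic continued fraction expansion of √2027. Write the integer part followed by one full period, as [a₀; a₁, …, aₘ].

a₀ = ⌊√2027⌋ = 45.
With m₀=0, d₀=1 and mₖ₊₁ = dₖaₖ − mₖ, dₖ₊₁ = (n − mₖ₊₁²)/dₖ, aₖ₊₁ = ⌊(a₀+mₖ₊₁)/dₖ₊₁⌋:
  k=1: m=45, d=2, a=45
  k=2: m=45, d=1, a=90
d=1 and a=2a₀=90 at k=2, so the next step gives (m, d) = (45, 2) again — its k=1 value — and the period has length 2.

[45; 45, 90]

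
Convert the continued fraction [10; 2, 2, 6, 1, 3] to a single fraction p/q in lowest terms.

Using pₖ = aₖpₖ₋₁ + pₖ₋₂ and qₖ = aₖqₖ₋₁ + qₖ₋₂:
  k=0: a=10, p=10, q=1
  k=1: a=2, p=21, q=2
  k=2: a=2, p=52, q=5
  k=3: a=6, p=333, q=32
  k=4: a=1, p=385, q=37
  k=5: a=3, p=1488, q=143

1488/143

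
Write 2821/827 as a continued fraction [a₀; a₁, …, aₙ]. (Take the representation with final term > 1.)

2821 = 3×827 + 340
827 = 2×340 + 147
340 = 2×147 + 46
147 = 3×46 + 9
46 = 5×9 + 1
9 = 9×1 + 0  (stop)
So 2821/827 = [3; 2, 2, 3, 5, 9].

[3; 2, 2, 3, 5, 9]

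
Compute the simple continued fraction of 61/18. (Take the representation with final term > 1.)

61 = 3·18 + 7
18 = 2·7 + 4
7 = 1·4 + 3
4 = 1·3 + 1
3 = 3·1 + 0  (stop)
So 61/18 = [3; 2, 1, 1, 3].

[3; 2, 1, 1, 3]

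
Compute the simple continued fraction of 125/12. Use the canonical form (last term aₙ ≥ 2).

[10; 2, 2, 2]

125 = 10*12 + 5
12 = 2*5 + 2
5 = 2*2 + 1
2 = 2*1 + 0  (stop)
So 125/12 = [10; 2, 2, 2].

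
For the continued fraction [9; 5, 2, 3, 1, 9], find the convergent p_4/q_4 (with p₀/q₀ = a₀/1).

450/49

Using pₖ = aₖpₖ₋₁ + pₖ₋₂, qₖ = aₖqₖ₋₁ + qₖ₋₂ (with p₋₁=1, p₋₂=0, q₋₁=0, q₋₂=1):
  k=0: a=9, p=9, q=1
  k=1: a=5, p=46, q=5
  k=2: a=2, p=101, q=11
  k=3: a=3, p=349, q=38
  k=4: a=1, p=450, q=49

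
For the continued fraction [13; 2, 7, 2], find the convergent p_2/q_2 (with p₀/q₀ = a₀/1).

202/15

Using pₖ = aₖpₖ₋₁ + pₖ₋₂, qₖ = aₖqₖ₋₁ + qₖ₋₂ (with p₋₁=1, p₋₂=0, q₋₁=0, q₋₂=1):
  k=0: a=13, p=13, q=1
  k=1: a=2, p=27, q=2
  k=2: a=7, p=202, q=15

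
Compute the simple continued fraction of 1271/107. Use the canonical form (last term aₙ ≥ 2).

1271 = 11×107 + 94
107 = 1×94 + 13
94 = 7×13 + 3
13 = 4×3 + 1
3 = 3×1 + 0  (stop)
So 1271/107 = [11; 1, 7, 4, 3].

[11; 1, 7, 4, 3]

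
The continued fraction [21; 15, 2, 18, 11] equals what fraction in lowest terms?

133423/6334

Using pₖ = aₖpₖ₋₁ + pₖ₋₂ and qₖ = aₖqₖ₋₁ + qₖ₋₂:
  k=0: a=21, p=21, q=1
  k=1: a=15, p=316, q=15
  k=2: a=2, p=653, q=31
  k=3: a=18, p=12070, q=573
  k=4: a=11, p=133423, q=6334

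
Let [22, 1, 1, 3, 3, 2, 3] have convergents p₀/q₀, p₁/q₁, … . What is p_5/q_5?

1196/53

Using pₖ = aₖpₖ₋₁ + pₖ₋₂, qₖ = aₖqₖ₋₁ + qₖ₋₂ (with p₋₁=1, p₋₂=0, q₋₁=0, q₋₂=1):
  k=0: a=22, p=22, q=1
  k=1: a=1, p=23, q=1
  k=2: a=1, p=45, q=2
  k=3: a=3, p=158, q=7
  k=4: a=3, p=519, q=23
  k=5: a=2, p=1196, q=53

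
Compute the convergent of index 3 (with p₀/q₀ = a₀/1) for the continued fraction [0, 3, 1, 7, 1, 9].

Using pₖ = aₖpₖ₋₁ + pₖ₋₂, qₖ = aₖqₖ₋₁ + qₖ₋₂ (with p₋₁=1, p₋₂=0, q₋₁=0, q₋₂=1):
  k=0: a=0, p=0, q=1
  k=1: a=3, p=1, q=3
  k=2: a=1, p=1, q=4
  k=3: a=7, p=8, q=31

8/31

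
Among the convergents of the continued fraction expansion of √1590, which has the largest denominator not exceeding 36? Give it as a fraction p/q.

319/8

√1590 = [39; 1, 6, 1, 78, …] (period length 4).
Convergents:
  p_0/q_0 = 39/1
  p_1/q_1 = 40/1
  p_2/q_2 = 279/7
  p_3/q_3 = 319/8
  p_4/q_4 = 25161/631
q_3 = 8 ≤ 36 < 631 = q_4, so the answer is 319/8.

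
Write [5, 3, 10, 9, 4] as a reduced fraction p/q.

6169/1159

Fold from the inside: start with 4/1.
  9 + 1/4 = 37/4
  10 + 4/37 = 374/37
  3 + 37/374 = 1159/374
  5 + 374/1159 = 6169/1159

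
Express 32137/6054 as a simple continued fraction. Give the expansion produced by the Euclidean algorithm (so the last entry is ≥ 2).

[5; 3, 4, 8, 4, 4, 3]

32137 = 5*6054 + 1867
6054 = 3*1867 + 453
1867 = 4*453 + 55
453 = 8*55 + 13
55 = 4*13 + 3
13 = 4*3 + 1
3 = 3*1 + 0  (stop)
So 32137/6054 = [5; 3, 4, 8, 4, 4, 3].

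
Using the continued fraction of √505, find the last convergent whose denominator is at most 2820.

35978/1601

√505 = [22; 2, 8, 2, 44, …] (period length 4).
Convergents:
  p_0/q_0 = 22/1
  p_1/q_1 = 45/2
  p_2/q_2 = 382/17
  p_3/q_3 = 809/36
  p_4/q_4 = 35978/1601
  p_5/q_5 = 72765/3238
q_4 = 1601 ≤ 2820 < 3238 = q_5, so the answer is 35978/1601.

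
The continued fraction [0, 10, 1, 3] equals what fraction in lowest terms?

Fold from the inside: start with 3/1.
  1 + 1/3 = 4/3
  10 + 3/4 = 43/4
  0 + 4/43 = 4/43

4/43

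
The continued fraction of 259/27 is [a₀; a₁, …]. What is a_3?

259 = 9·27 + 16   →  a_0 = 9
27 = 1·16 + 11   →  a_1 = 1
16 = 1·11 + 5   →  a_2 = 1
11 = 2·5 + 1   →  a_3 = 2

2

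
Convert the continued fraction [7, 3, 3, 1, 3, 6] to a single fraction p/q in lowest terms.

Using pₖ = aₖpₖ₋₁ + pₖ₋₂ and qₖ = aₖqₖ₋₁ + qₖ₋₂:
  k=0: a=7, p=7, q=1
  k=1: a=3, p=22, q=3
  k=2: a=3, p=73, q=10
  k=3: a=1, p=95, q=13
  k=4: a=3, p=358, q=49
  k=5: a=6, p=2243, q=307

2243/307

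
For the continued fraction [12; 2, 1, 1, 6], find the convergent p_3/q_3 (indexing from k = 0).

62/5

Using pₖ = aₖpₖ₋₁ + pₖ₋₂, qₖ = aₖqₖ₋₁ + qₖ₋₂ (with p₋₁=1, p₋₂=0, q₋₁=0, q₋₂=1):
  k=0: a=12, p=12, q=1
  k=1: a=2, p=25, q=2
  k=2: a=1, p=37, q=3
  k=3: a=1, p=62, q=5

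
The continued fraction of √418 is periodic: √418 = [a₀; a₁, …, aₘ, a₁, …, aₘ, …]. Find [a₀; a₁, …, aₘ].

[20; 2, 4, 20, 4, 2, 40]

a₀ = ⌊√418⌋ = 20.
With m₀=0, d₀=1 and mₖ₊₁ = dₖaₖ − mₖ, dₖ₊₁ = (n − mₖ₊₁²)/dₖ, aₖ₊₁ = ⌊(a₀+mₖ₊₁)/dₖ₊₁⌋:
  k=1: m=20, d=18, a=2
  k=2: m=16, d=9, a=4
  k=3: m=20, d=2, a=20
  k=4: m=20, d=9, a=4
  k=5: m=16, d=18, a=2
  k=6: m=20, d=1, a=40
d=1 and a=2a₀=40 at k=6, so the next step gives (m, d) = (20, 18) again — its k=1 value — and the period has length 6.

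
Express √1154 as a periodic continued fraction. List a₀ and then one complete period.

a₀ = ⌊√1154⌋ = 33.
With m₀=0, d₀=1 and mₖ₊₁ = dₖaₖ − mₖ, dₖ₊₁ = (n − mₖ₊₁²)/dₖ, aₖ₊₁ = ⌊(a₀+mₖ₊₁)/dₖ₊₁⌋:
  k=1: m=33, d=65, a=1
  k=2: m=32, d=2, a=32
  k=3: m=32, d=65, a=1
  k=4: m=33, d=1, a=66
d=1 and a=2a₀=66 at k=4, so the next step gives (m, d) = (33, 65) again — its k=1 value — and the period has length 4.

[33; 1, 32, 1, 66]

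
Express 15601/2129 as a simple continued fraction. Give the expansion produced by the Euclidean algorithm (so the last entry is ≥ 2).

[7; 3, 19, 1, 16, 2]

15601 = 7·2129 + 698
2129 = 3·698 + 35
698 = 19·35 + 33
35 = 1·33 + 2
33 = 16·2 + 1
2 = 2·1 + 0  (stop)
So 15601/2129 = [7; 3, 19, 1, 16, 2].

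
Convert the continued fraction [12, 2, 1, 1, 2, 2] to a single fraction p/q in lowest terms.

Using pₖ = aₖpₖ₋₁ + pₖ₋₂ and qₖ = aₖqₖ₋₁ + qₖ₋₂:
  k=0: a=12, p=12, q=1
  k=1: a=2, p=25, q=2
  k=2: a=1, p=37, q=3
  k=3: a=1, p=62, q=5
  k=4: a=2, p=161, q=13
  k=5: a=2, p=384, q=31

384/31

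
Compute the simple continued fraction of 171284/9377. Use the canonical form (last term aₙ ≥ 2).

171284 = 18*9377 + 2498
9377 = 3*2498 + 1883
2498 = 1*1883 + 615
1883 = 3*615 + 38
615 = 16*38 + 7
38 = 5*7 + 3
7 = 2*3 + 1
3 = 3*1 + 0  (stop)
So 171284/9377 = [18; 3, 1, 3, 16, 5, 2, 3].

[18; 3, 1, 3, 16, 5, 2, 3]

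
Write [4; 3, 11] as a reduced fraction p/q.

147/34

Using pₖ = aₖpₖ₋₁ + pₖ₋₂ and qₖ = aₖqₖ₋₁ + qₖ₋₂:
  k=0: a=4, p=4, q=1
  k=1: a=3, p=13, q=3
  k=2: a=11, p=147, q=34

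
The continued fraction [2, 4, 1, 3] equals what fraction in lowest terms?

42/19

Using pₖ = aₖpₖ₋₁ + pₖ₋₂ and qₖ = aₖqₖ₋₁ + qₖ₋₂:
  k=0: a=2, p=2, q=1
  k=1: a=4, p=9, q=4
  k=2: a=1, p=11, q=5
  k=3: a=3, p=42, q=19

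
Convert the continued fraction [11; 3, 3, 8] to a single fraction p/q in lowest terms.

938/83

Fold from the inside: start with 8/1.
  3 + 1/8 = 25/8
  3 + 8/25 = 83/25
  11 + 25/83 = 938/83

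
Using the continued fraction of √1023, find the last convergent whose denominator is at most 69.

√1023 = [31; 1, 62, …] (period length 2).
Convergents:
  p_0/q_0 = 31/1
  p_1/q_1 = 32/1
  p_2/q_2 = 2015/63
  p_3/q_3 = 2047/64
  p_4/q_4 = 128929/4031
q_3 = 64 ≤ 69 < 4031 = q_4, so the answer is 2047/64.

2047/64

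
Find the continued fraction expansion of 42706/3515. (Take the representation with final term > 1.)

42706 = 12*3515 + 526
3515 = 6*526 + 359
526 = 1*359 + 167
359 = 2*167 + 25
167 = 6*25 + 17
25 = 1*17 + 8
17 = 2*8 + 1
8 = 8*1 + 0  (stop)
So 42706/3515 = [12; 6, 1, 2, 6, 1, 2, 8].

[12; 6, 1, 2, 6, 1, 2, 8]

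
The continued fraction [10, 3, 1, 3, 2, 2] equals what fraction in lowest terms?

852/83

Using pₖ = aₖpₖ₋₁ + pₖ₋₂ and qₖ = aₖqₖ₋₁ + qₖ₋₂:
  k=0: a=10, p=10, q=1
  k=1: a=3, p=31, q=3
  k=2: a=1, p=41, q=4
  k=3: a=3, p=154, q=15
  k=4: a=2, p=349, q=34
  k=5: a=2, p=852, q=83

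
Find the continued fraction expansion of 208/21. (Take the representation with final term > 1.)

208 = 9×21 + 19
21 = 1×19 + 2
19 = 9×2 + 1
2 = 2×1 + 0  (stop)
So 208/21 = [9; 1, 9, 2].

[9; 1, 9, 2]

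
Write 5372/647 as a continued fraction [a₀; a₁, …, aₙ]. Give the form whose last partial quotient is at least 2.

5372 = 8·647 + 196
647 = 3·196 + 59
196 = 3·59 + 19
59 = 3·19 + 2
19 = 9·2 + 1
2 = 2·1 + 0  (stop)
So 5372/647 = [8; 3, 3, 3, 9, 2].

[8; 3, 3, 3, 9, 2]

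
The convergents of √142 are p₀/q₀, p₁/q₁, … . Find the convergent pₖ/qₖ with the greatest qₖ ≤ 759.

√142 = [11; 1, 10, 1, 22, …] (period length 4).
Convergents:
  p_0/q_0 = 11/1
  p_1/q_1 = 12/1
  p_2/q_2 = 131/11
  p_3/q_3 = 143/12
  p_4/q_4 = 3277/275
  p_5/q_5 = 3420/287
  p_6/q_6 = 37477/3145
q_5 = 287 ≤ 759 < 3145 = q_6, so the answer is 3420/287.

3420/287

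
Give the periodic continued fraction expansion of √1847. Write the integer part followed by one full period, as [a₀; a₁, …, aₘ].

a₀ = ⌊√1847⌋ = 42.

[42; 1, 41, 1, 84]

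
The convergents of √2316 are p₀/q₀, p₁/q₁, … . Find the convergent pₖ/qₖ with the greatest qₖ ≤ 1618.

√2316 = [48; 8, 96, …] (period length 2).
Convergents:
  p_0/q_0 = 48/1
  p_1/q_1 = 385/8
  p_2/q_2 = 37008/769
  p_3/q_3 = 296449/6160
q_2 = 769 ≤ 1618 < 6160 = q_3, so the answer is 37008/769.

37008/769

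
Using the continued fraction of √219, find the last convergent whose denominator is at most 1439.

10951/740

√219 = [14; 1, 3, 1, 28, …] (period length 4).
Convergents:
  p_0/q_0 = 14/1
  p_1/q_1 = 15/1
  p_2/q_2 = 59/4
  p_3/q_3 = 74/5
  p_4/q_4 = 2131/144
  p_5/q_5 = 2205/149
  p_6/q_6 = 8746/591
  p_7/q_7 = 10951/740
  p_8/q_8 = 315374/21311
q_7 = 740 ≤ 1439 < 21311 = q_8, so the answer is 10951/740.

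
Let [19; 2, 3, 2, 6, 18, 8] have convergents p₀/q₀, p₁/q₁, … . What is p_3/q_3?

311/16

Using pₖ = aₖpₖ₋₁ + pₖ₋₂, qₖ = aₖqₖ₋₁ + qₖ₋₂ (with p₋₁=1, p₋₂=0, q₋₁=0, q₋₂=1):
  k=0: a=19, p=19, q=1
  k=1: a=2, p=39, q=2
  k=2: a=3, p=136, q=7
  k=3: a=2, p=311, q=16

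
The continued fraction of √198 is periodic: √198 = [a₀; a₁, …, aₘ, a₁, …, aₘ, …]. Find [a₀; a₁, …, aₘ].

[14; 14, 28]

a₀ = ⌊√198⌋ = 14.
With m₀=0, d₀=1 and mₖ₊₁ = dₖaₖ − mₖ, dₖ₊₁ = (n − mₖ₊₁²)/dₖ, aₖ₊₁ = ⌊(a₀+mₖ₊₁)/dₖ₊₁⌋:
  k=1: m=14, d=2, a=14
  k=2: m=14, d=1, a=28
d=1 and a=2a₀=28 at k=2, so the next step gives (m, d) = (14, 2) again — its k=1 value — and the period has length 2.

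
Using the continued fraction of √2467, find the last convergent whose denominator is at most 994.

22202/447

√2467 = [49; 1, 2, 49, 2, 1, 98, …] (period length 6).
Convergents:
  p_0/q_0 = 49/1
  p_1/q_1 = 50/1
  p_2/q_2 = 149/3
  p_3/q_3 = 7351/148
  p_4/q_4 = 14851/299
  p_5/q_5 = 22202/447
  p_6/q_6 = 2190647/44105
q_5 = 447 ≤ 994 < 44105 = q_6, so the answer is 22202/447.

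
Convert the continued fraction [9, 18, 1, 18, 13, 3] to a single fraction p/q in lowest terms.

130876/14457

Using pₖ = aₖpₖ₋₁ + pₖ₋₂ and qₖ = aₖqₖ₋₁ + qₖ₋₂:
  k=0: a=9, p=9, q=1
  k=1: a=18, p=163, q=18
  k=2: a=1, p=172, q=19
  k=3: a=18, p=3259, q=360
  k=4: a=13, p=42539, q=4699
  k=5: a=3, p=130876, q=14457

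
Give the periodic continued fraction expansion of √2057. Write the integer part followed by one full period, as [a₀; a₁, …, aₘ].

a₀ = ⌊√2057⌋ = 45.
With m₀=0, d₀=1 and mₖ₊₁ = dₖaₖ − mₖ, dₖ₊₁ = (n − mₖ₊₁²)/dₖ, aₖ₊₁ = ⌊(a₀+mₖ₊₁)/dₖ₊₁⌋:
  k=1: m=45, d=32, a=2
  k=2: m=19, d=53, a=1
  k=3: m=34, d=17, a=4
  k=4: m=34, d=53, a=1
  k=5: m=19, d=32, a=2
  k=6: m=45, d=1, a=90
d=1 and a=2a₀=90 at k=6, so the next step gives (m, d) = (45, 32) again — its k=1 value — and the period has length 6.

[45; 2, 1, 4, 1, 2, 90]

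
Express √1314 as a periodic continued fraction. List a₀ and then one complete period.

a₀ = ⌊√1314⌋ = 36.

[36; 4, 72]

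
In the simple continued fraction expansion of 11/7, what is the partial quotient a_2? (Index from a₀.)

11 = 1·7 + 4   →  a_0 = 1
7 = 1·4 + 3   →  a_1 = 1
4 = 1·3 + 1   →  a_2 = 1

1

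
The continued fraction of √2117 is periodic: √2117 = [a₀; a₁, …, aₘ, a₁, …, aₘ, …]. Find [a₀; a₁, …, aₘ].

[46; 92]

a₀ = ⌊√2117⌋ = 46.
With m₀=0, d₀=1 and mₖ₊₁ = dₖaₖ − mₖ, dₖ₊₁ = (n − mₖ₊₁²)/dₖ, aₖ₊₁ = ⌊(a₀+mₖ₊₁)/dₖ₊₁⌋:
  k=1: m=46, d=1, a=92
d=1 and a=2a₀=92 at k=1, so the next step gives (m, d) = (46, 1) again — its k=1 value — and the period has length 1.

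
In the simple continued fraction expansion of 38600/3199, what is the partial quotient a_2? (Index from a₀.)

11

38600 = 12·3199 + 212   →  a_0 = 12
3199 = 15·212 + 19   →  a_1 = 15
212 = 11·19 + 3   →  a_2 = 11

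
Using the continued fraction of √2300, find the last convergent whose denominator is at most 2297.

√2300 = [47; 1, 22, 1, 94, …] (period length 4).
Convergents:
  p_0/q_0 = 47/1
  p_1/q_1 = 48/1
  p_2/q_2 = 1103/23
  p_3/q_3 = 1151/24
  p_4/q_4 = 109297/2279
  p_5/q_5 = 110448/2303
q_4 = 2279 ≤ 2297 < 2303 = q_5, so the answer is 109297/2279.

109297/2279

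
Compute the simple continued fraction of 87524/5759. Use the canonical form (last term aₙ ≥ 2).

87524 = 15·5759 + 1139
5759 = 5·1139 + 64
1139 = 17·64 + 51
64 = 1·51 + 13
51 = 3·13 + 12
13 = 1·12 + 1
12 = 12·1 + 0  (stop)
So 87524/5759 = [15; 5, 17, 1, 3, 1, 12].

[15; 5, 17, 1, 3, 1, 12]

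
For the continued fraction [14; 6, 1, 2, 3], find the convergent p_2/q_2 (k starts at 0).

99/7

Using pₖ = aₖpₖ₋₁ + pₖ₋₂, qₖ = aₖqₖ₋₁ + qₖ₋₂ (with p₋₁=1, p₋₂=0, q₋₁=0, q₋₂=1):
  k=0: a=14, p=14, q=1
  k=1: a=6, p=85, q=6
  k=2: a=1, p=99, q=7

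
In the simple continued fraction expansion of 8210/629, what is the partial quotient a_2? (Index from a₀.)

16

8210 = 13·629 + 33   →  a_0 = 13
629 = 19·33 + 2   →  a_1 = 19
33 = 16·2 + 1   →  a_2 = 16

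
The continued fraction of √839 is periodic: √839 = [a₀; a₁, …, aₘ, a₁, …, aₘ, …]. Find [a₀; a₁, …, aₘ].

[28; 1, 27, 1, 56]

a₀ = ⌊√839⌋ = 28.
With m₀=0, d₀=1 and mₖ₊₁ = dₖaₖ − mₖ, dₖ₊₁ = (n − mₖ₊₁²)/dₖ, aₖ₊₁ = ⌊(a₀+mₖ₊₁)/dₖ₊₁⌋:
  k=1: m=28, d=55, a=1
  k=2: m=27, d=2, a=27
  k=3: m=27, d=55, a=1
  k=4: m=28, d=1, a=56
d=1 and a=2a₀=56 at k=4, so the next step gives (m, d) = (28, 55) again — its k=1 value — and the period has length 4.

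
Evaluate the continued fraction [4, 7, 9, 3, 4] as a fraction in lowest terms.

3561/860

Using pₖ = aₖpₖ₋₁ + pₖ₋₂ and qₖ = aₖqₖ₋₁ + qₖ₋₂:
  k=0: a=4, p=4, q=1
  k=1: a=7, p=29, q=7
  k=2: a=9, p=265, q=64
  k=3: a=3, p=824, q=199
  k=4: a=4, p=3561, q=860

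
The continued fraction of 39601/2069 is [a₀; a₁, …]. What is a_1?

39601 = 19·2069 + 290   →  a_0 = 19
2069 = 7·290 + 39   →  a_1 = 7

7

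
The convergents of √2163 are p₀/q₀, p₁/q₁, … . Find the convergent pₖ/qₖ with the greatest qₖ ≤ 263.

√2163 = [46; 1, 1, 30, 1, 1, 92, …] (period length 6).
Convergents:
  p_0/q_0 = 46/1
  p_1/q_1 = 47/1
  p_2/q_2 = 93/2
  p_3/q_3 = 2837/61
  p_4/q_4 = 2930/63
  p_5/q_5 = 5767/124
  p_6/q_6 = 533494/11471
q_5 = 124 ≤ 263 < 11471 = q_6, so the answer is 5767/124.

5767/124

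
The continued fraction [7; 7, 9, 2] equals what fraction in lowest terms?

964/135

Fold from the inside: start with 2/1.
  9 + 1/2 = 19/2
  7 + 2/19 = 135/19
  7 + 19/135 = 964/135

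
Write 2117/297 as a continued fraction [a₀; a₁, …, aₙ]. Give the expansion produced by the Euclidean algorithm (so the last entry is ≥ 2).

2117 = 7×297 + 38
297 = 7×38 + 31
38 = 1×31 + 7
31 = 4×7 + 3
7 = 2×3 + 1
3 = 3×1 + 0  (stop)
So 2117/297 = [7; 7, 1, 4, 2, 3].

[7; 7, 1, 4, 2, 3]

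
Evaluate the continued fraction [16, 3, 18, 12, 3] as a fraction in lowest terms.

33373/2044

Fold from the inside: start with 3/1.
  12 + 1/3 = 37/3
  18 + 3/37 = 669/37
  3 + 37/669 = 2044/669
  16 + 669/2044 = 33373/2044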